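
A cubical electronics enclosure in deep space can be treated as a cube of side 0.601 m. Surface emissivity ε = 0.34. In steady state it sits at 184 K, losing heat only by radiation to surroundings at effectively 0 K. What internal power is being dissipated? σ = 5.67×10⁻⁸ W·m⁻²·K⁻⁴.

Steady state: P = εσA T⁴.
A = 6L² = 2.167 m²; T⁴ = (184)⁴ = 1.146×10⁹ K⁴.
P = 0.34 × 5.67×10⁻⁸ × 2.167 × 1.146×10⁹.

P ≈ 47.9 W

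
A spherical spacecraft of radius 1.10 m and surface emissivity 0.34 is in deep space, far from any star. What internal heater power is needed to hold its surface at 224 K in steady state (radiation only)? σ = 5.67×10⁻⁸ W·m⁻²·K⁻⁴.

P ≈ 738 W

P = εσ·4πr²·T⁴.
4πr² = 15.21 m²; T⁴ = 2.518×10⁹ K⁴.
P = 0.34·5.67×10⁻⁸·15.21·2.518×10⁹.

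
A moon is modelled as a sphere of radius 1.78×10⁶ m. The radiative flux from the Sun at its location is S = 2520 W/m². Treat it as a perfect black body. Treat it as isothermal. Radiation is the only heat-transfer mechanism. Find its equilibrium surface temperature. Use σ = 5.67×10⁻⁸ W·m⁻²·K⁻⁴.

T ≈ 325 K

At equilibrium, absorbed power = emitted power.
Absorbing cross-section = πr² = 9.954×10¹² m²; emitting surface = 4πr² = 3.982×10¹³ m² (ratio 4).
S·A_cross = εσ·A_surf·T⁴  ⇒  T⁴ = S/(4σ).
T⁴ = 1.00·2520/(4·5.67×10⁻⁸) = 1.111×10¹⁰ K⁴.
T = (1.111×10¹⁰)^(1/4).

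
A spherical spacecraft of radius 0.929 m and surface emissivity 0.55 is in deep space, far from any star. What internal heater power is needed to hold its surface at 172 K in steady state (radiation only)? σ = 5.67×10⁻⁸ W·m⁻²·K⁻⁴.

P = εσ·4πr²·T⁴.
4πr² = 10.85 m²; T⁴ = 8.752×10⁸ K⁴.
P = 0.55·5.67×10⁻⁸·10.85·8.752×10⁸.

P ≈ 296 W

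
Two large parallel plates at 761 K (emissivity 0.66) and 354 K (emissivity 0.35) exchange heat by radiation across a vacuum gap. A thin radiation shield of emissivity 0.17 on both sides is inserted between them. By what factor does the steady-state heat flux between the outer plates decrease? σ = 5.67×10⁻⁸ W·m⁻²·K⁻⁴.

factor ≈ 4.19

Without shield: q₀ = σΔ(T⁴)/(1/ε₁+1/ε₂−1) with denominator 3.372.
With shield the two gaps are in series; the resistances add: (1/ε₁+1/ε_s−1)+(1/ε_s+1/ε₂−1) = 6.398+7.739 = 14.14.
Heat-flux ratio q₀/q = 14.14/3.372.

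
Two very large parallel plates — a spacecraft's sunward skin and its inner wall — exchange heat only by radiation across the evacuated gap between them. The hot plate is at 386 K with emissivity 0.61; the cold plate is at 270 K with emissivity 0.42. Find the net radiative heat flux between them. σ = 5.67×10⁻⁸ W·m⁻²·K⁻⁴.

For two infinite grey parallel plates, q = σ(T₁⁴ − T₂⁴)/(1/ε₁ + 1/ε₂ − 1).
T₁⁴ − T₂⁴ = 2.220×10¹⁰ − 5.314×10⁹ = 1.689×10¹⁰ K⁴.
1/ε₁ + 1/ε₂ − 1 = 1.639 + 2.381 − 1 = 3.020.
q = 5.67×10⁻⁸ × 1.689×10¹⁰ / 3.020.

q ≈ 317 W/m²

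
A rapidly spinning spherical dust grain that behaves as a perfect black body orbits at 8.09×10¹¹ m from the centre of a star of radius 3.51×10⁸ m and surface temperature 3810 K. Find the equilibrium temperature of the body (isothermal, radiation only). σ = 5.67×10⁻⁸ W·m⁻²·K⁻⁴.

The star's surface emits σT_*⁴; at distance d the flux is S = σT_*⁴(R_*/d)².
S = 5.67×10⁻⁸·(3810)⁴·(3.51×10⁸/8.09×10¹¹)² = 2.249 W/m².
For an isothermal sphere T⁴ = (1−a)S/(4σ) = 9.916×10⁶ K⁴.

T ≈ 56.1 K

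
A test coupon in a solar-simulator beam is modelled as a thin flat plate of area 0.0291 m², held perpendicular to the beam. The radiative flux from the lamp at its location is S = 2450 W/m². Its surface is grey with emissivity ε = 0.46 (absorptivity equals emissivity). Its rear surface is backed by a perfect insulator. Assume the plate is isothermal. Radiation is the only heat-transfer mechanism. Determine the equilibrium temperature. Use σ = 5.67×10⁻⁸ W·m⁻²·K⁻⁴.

T ≈ 456 K

At equilibrium, absorbed power = emitted power.
Absorbing cross-section = A = 0.02910 m²; emitting surface = A = 0.02910 m² (ratio 1).
εS·A_cross = εσ·A_surf·T⁴  ⇒  T⁴ = S/(1σ)   (ε cancels).
T⁴ = 2450/(1·5.67×10⁻⁸) = 4.321×10¹⁰ K⁴.
T = (4.321×10¹⁰)^(1/4).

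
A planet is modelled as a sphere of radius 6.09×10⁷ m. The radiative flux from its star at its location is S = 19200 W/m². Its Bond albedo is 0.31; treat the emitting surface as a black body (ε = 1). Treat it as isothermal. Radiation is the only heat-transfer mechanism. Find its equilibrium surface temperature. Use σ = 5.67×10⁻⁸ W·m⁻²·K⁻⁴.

T ≈ 492 K

At equilibrium, absorbed power = emitted power.
Absorbing cross-section = πr² = 1.165×10¹⁶ m²; emitting surface = 4πr² = 4.661×10¹⁶ m² (ratio 4).
(1−a)S·A_cross = εσ·A_surf·T⁴  ⇒  T⁴ = (1−a)S/(4σ).
T⁴ = 0.690·19200/(4·5.67×10⁻⁸) = 5.841×10¹⁰ K⁴.
T = (5.841×10¹⁰)^(1/4).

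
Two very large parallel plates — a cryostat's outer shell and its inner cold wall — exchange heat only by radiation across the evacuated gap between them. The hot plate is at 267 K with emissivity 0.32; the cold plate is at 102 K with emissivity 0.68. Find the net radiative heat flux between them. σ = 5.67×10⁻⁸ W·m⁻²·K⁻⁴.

For two infinite grey parallel plates, q = σ(T₁⁴ − T₂⁴)/(1/ε₁ + 1/ε₂ − 1).
T₁⁴ − T₂⁴ = 5.082×10⁹ − 1.082×10⁸ = 4.974×10⁹ K⁴.
1/ε₁ + 1/ε₂ − 1 = 3.125 + 1.471 − 1 = 3.596.
q = 5.67×10⁻⁸ × 4.974×10⁹ / 3.596.

q ≈ 78.4 W/m²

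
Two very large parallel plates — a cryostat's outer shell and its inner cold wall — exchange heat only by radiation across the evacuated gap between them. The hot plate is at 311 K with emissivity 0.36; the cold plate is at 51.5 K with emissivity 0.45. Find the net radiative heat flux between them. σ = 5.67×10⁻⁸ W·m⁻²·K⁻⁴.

For two infinite grey parallel plates, q = σ(T₁⁴ − T₂⁴)/(1/ε₁ + 1/ε₂ − 1).
T₁⁴ − T₂⁴ = 9.355×10⁹ − 7.034×10⁶ = 9.348×10⁹ K⁴.
1/ε₁ + 1/ε₂ − 1 = 2.778 + 2.222 − 1 = 4.000.
q = 5.67×10⁻⁸ × 9.348×10⁹ / 4.000.

q ≈ 133 W/m²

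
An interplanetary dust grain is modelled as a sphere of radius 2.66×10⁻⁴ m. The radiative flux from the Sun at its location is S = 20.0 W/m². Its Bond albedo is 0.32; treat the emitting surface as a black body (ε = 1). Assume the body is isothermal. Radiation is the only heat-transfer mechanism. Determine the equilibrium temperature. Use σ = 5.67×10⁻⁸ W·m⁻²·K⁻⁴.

T ≈ 88.0 K

At equilibrium, absorbed power = emitted power.
Absorbing cross-section = πr² = 2.223×10⁻⁷ m²; emitting surface = 4πr² = 8.891×10⁻⁷ m² (ratio 4).
(1−a)S·A_cross = εσ·A_surf·T⁴  ⇒  T⁴ = (1−a)S/(4σ).
T⁴ = 0.680·20.0/(4·5.67×10⁻⁸) = 5.996×10⁷ K⁴.
T = (5.996×10⁷)^(1/4).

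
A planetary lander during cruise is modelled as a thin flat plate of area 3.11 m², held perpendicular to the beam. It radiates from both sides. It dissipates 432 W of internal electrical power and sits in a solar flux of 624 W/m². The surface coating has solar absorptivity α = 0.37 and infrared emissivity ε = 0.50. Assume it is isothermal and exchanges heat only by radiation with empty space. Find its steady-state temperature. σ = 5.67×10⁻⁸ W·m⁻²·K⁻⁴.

T ≈ 284 K

At steady state, absorbed solar power + internal power = radiated power.
Absorbed: α·S·A_cross = 0.37·624·3.110 = 718.0 W (cross-section A).
Total input = 718.0 + 432 = 1150 W.
Radiated: εσ·A_surf·T⁴ with A_surf = 2A = 6.220 m².
T⁴ = 1150/(0.50·5.67×10⁻⁸·6.220) = 6.522×10⁹ K⁴.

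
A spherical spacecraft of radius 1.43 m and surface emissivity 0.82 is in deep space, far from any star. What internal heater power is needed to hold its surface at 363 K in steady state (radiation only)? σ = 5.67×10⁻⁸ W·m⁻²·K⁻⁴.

P = εσ·4πr²·T⁴.
4πr² = 25.70 m²; T⁴ = 1.736×10¹⁰ K⁴.
P = 0.82·5.67×10⁻⁸·25.70·1.736×10¹⁰.

P ≈ 20700 W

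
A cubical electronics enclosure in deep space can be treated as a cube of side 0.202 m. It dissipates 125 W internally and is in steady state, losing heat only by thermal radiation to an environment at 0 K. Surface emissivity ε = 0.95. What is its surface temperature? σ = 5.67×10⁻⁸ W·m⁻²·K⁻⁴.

T ≈ 312 K

Steady state: internal power = radiated power, P = εσA T⁴.
Radiating area A = 6L² = 0.2448 m².
T⁴ = P/(εσA) = 125/(0.95·5.67×10⁻⁸·0.2448) = 9.479×10⁹ K⁴.
T = (9.479×10⁹)^(1/4).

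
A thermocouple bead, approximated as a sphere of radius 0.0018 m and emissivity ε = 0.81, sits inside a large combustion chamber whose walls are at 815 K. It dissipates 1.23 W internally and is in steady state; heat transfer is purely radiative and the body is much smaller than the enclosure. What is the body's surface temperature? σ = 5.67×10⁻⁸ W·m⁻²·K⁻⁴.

T ≈ 1020 K

For a small grey body in a large enclosure, net radiated power = εσA(T⁴ − T_w⁴).
Steady state: P = εσA(T⁴ − T_w⁴) with A = 4πr² = 4.072×10⁻⁵ m².
T⁴ = P/(εσA) + T_w⁴ = 1.23/(0.81·5.67×10⁻⁸·4.072×10⁻⁵) + (815)⁴
    = 6.578×10¹¹ + 4.412×10¹¹ = 1.099×10¹² K⁴.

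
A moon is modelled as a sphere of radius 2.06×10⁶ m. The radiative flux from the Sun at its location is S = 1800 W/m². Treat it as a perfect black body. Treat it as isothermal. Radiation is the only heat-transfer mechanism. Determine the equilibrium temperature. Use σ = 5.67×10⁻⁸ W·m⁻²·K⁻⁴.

At equilibrium, absorbed power = emitted power.
Absorbing cross-section = πr² = 1.333×10¹³ m²; emitting surface = 4πr² = 5.333×10¹³ m² (ratio 4).
S·A_cross = εσ·A_surf·T⁴  ⇒  T⁴ = S/(4σ).
T⁴ = 1.00·1800/(4·5.67×10⁻⁸) = 7.937×10⁹ K⁴.
T = (7.937×10⁹)^(1/4).

T ≈ 298 K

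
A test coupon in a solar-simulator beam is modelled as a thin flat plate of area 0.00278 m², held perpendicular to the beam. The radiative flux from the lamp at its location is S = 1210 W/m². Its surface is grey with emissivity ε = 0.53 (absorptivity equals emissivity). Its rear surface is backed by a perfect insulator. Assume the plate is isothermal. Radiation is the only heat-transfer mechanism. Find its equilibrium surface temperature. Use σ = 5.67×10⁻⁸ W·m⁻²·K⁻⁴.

T ≈ 382 K

At equilibrium, absorbed power = emitted power.
Absorbing cross-section = A = 0.002780 m²; emitting surface = A = 0.002780 m² (ratio 1).
εS·A_cross = εσ·A_surf·T⁴  ⇒  T⁴ = S/(1σ)   (ε cancels).
T⁴ = 1210/(1·5.67×10⁻⁸) = 2.134×10¹⁰ K⁴.
T = (2.134×10¹⁰)^(1/4).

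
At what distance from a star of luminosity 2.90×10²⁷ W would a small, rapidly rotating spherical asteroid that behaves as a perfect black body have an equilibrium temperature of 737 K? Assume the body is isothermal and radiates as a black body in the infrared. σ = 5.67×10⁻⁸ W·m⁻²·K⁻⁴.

For an isothermal black-emitting sphere, (1−a)S·πr² = σ·4πr²·T⁴ ⇒ S = 4σT⁴/(1−a).
S = 4·5.67×10⁻⁸·(737)⁴/1.00 = 66910 W/m².
Flux falls as S = L/(4πd²), so d = √(L/(4πS)) = √(2.90×10²⁷/(4π·66910)).

d ≈ 5.87×10¹⁰ m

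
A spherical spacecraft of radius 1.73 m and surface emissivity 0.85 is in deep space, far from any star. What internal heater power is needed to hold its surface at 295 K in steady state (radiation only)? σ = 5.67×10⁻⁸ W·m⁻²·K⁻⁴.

P = εσ·4πr²·T⁴.
4πr² = 37.61 m²; T⁴ = 7.573×10⁹ K⁴.
P = 0.85·5.67×10⁻⁸·37.61·7.573×10⁹.

P ≈ 13700 W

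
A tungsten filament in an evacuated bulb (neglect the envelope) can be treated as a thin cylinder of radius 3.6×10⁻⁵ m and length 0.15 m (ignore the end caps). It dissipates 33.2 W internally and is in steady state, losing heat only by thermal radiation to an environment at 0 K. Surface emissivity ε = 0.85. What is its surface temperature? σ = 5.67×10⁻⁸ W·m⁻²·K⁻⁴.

T ≈ 2120 K

Steady state: internal power = radiated power, P = εσA T⁴.
Radiating area A = 2πrL = 3.393×10⁻⁵ m².
T⁴ = P/(εσA) = 33.2/(0.85·5.67×10⁻⁸·3.393×10⁻⁵) = 2.030×10¹³ K⁴.
T = (2.030×10¹³)^(1/4).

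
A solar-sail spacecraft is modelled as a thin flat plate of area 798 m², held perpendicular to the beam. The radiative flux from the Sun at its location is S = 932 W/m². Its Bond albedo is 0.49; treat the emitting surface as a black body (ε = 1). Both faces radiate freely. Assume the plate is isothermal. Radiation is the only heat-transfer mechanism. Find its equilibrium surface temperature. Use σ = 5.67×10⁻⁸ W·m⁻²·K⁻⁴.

T ≈ 254 K

At equilibrium, absorbed power = emitted power.
Absorbing cross-section = A = 798.0 m²; emitting surface = 2A = 1596 m² (ratio 2).
(1−a)S·A_cross = εσ·A_surf·T⁴  ⇒  T⁴ = (1−a)S/(2σ).
T⁴ = 0.510·932/(2·5.67×10⁻⁸) = 4.192×10⁹ K⁴.
T = (4.192×10⁹)^(1/4).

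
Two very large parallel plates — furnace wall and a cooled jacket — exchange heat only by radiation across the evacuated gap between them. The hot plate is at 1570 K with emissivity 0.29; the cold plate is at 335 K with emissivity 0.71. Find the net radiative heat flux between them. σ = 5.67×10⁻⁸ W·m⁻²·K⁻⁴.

For two infinite grey parallel plates, q = σ(T₁⁴ − T₂⁴)/(1/ε₁ + 1/ε₂ − 1).
T₁⁴ − T₂⁴ = 6.076×10¹² − 1.259×10¹⁰ = 6.063×10¹² K⁴.
1/ε₁ + 1/ε₂ − 1 = 3.448 + 1.408 − 1 = 3.857.
q = 5.67×10⁻⁸ × 6.063×10¹² / 3.857.

q ≈ 89100 W/m²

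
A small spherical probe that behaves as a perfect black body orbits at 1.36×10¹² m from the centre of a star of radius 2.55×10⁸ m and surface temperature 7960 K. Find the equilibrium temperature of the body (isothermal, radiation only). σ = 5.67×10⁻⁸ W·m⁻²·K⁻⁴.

T ≈ 77.1 K

The star's surface emits σT_*⁴; at distance d the flux is S = σT_*⁴(R_*/d)².
S = 5.67×10⁻⁸·(7960)⁴·(2.55×10⁸/1.36×10¹²)² = 8.003 W/m².
For an isothermal sphere T⁴ = (1−a)S/(4σ) = 3.529×10⁷ K⁴.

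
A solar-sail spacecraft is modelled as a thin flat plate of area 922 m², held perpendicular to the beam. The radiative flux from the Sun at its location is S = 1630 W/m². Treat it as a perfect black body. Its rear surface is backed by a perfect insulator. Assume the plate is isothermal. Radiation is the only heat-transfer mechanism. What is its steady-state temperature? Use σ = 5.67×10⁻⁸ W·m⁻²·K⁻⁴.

At equilibrium, absorbed power = emitted power.
Absorbing cross-section = A = 922.0 m²; emitting surface = A = 922.0 m² (ratio 1).
S·A_cross = εσ·A_surf·T⁴  ⇒  T⁴ = S/(1σ).
T⁴ = 1.00·1630/(1·5.67×10⁻⁸) = 2.875×10¹⁰ K⁴.
T = (2.875×10¹⁰)^(1/4).

T ≈ 412 K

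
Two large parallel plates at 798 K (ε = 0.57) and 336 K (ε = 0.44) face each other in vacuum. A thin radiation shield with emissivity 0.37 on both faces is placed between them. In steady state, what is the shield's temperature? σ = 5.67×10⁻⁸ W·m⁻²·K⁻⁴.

In steady state the net flux on the hot side equals that on the cold side.
σ(T₁⁴−T_s⁴)/D₁ = σ(T_s⁴−T₂⁴)/D₂, with D₁ = 1/ε₁+1/ε_s−1 = 3.457, D₂ = 1/ε_s+1/ε₂−1 = 3.975.
Solve for T_s⁴: T_s⁴ = (D₂·T₁⁴ + D₁·T₂⁴)/(D₁+D₂) = 2.228×10¹¹ K⁴.

T_s ≈ 687 K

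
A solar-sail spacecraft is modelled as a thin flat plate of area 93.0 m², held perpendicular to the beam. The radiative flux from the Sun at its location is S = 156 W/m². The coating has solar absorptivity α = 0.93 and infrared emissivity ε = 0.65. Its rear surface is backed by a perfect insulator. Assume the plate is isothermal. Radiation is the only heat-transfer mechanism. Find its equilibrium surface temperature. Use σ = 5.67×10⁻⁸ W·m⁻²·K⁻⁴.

T ≈ 250 K

At equilibrium, absorbed power = emitted power.
Absorbing cross-section = A = 93.00 m²; emitting surface = A = 93.00 m² (ratio 1).
αS·A_cross = εσ·A_surf·T⁴  ⇒  T⁴ = αS/(ε·1σ).
T⁴ = 0.930·156/(0.65·1·5.67×10⁻⁸) = 3.937×10⁹ K⁴.
T = (3.937×10⁹)^(1/4).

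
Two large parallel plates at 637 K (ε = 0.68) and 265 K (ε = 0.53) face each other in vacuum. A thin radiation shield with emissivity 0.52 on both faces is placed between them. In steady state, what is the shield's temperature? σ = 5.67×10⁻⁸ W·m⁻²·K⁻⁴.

T_s ≈ 550 K

In steady state the net flux on the hot side equals that on the cold side.
σ(T₁⁴−T_s⁴)/D₁ = σ(T_s⁴−T₂⁴)/D₂, with D₁ = 1/ε₁+1/ε_s−1 = 2.394, D₂ = 1/ε_s+1/ε₂−1 = 2.810.
Solve for T_s⁴: T_s⁴ = (D₂·T₁⁴ + D₁·T₂⁴)/(D₁+D₂) = 9.118×10¹⁰ K⁴.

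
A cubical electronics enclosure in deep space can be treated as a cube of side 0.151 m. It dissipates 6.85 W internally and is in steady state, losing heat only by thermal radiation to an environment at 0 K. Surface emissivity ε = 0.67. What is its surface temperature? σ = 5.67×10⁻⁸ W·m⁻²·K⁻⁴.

Steady state: internal power = radiated power, P = εσA T⁴.
Radiating area A = 6L² = 0.1368 m².
T⁴ = P/(εσA) = 6.85/(0.67·5.67×10⁻⁸·0.1368) = 1.318×10⁹ K⁴.
T = (1.318×10⁹)^(1/4).

T ≈ 191 K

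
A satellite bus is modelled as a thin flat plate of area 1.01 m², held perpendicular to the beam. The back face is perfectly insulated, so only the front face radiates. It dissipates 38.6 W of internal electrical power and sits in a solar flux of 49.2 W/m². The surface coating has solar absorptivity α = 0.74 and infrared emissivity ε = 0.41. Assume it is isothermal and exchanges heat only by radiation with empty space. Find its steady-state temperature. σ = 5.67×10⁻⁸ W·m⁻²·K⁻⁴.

T ≈ 238 K

At steady state, absorbed solar power + internal power = radiated power.
Absorbed: α·S·A_cross = 0.74·49.2·1.010 = 36.77 W (cross-section A).
Total input = 36.77 + 38.6 = 75.37 W.
Radiated: εσ·A_surf·T⁴ with A_surf = A = 1.010 m².
T⁴ = 75.37/(0.41·5.67×10⁻⁸·1.010) = 3.210×10⁹ K⁴.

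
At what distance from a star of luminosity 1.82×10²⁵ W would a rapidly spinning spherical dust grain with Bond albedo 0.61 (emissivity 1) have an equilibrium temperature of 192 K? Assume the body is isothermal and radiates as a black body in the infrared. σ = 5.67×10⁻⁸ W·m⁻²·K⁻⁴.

For an isothermal black-emitting sphere, (1−a)S·πr² = σ·4πr²·T⁴ ⇒ S = 4σT⁴/(1−a).
S = 4·5.67×10⁻⁸·(192)⁴/0.390 = 790.3 W/m².
Flux falls as S = L/(4πd²), so d = √(L/(4πS)) = √(1.82×10²⁵/(4π·790.3)).

d ≈ 4.28×10¹⁰ m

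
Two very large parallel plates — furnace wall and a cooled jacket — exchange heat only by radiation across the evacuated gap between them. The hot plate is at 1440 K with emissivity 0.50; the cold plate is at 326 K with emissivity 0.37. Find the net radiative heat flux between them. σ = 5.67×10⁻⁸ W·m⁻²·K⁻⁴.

q ≈ 65700 W/m²

For two infinite grey parallel plates, q = σ(T₁⁴ − T₂⁴)/(1/ε₁ + 1/ε₂ − 1).
T₁⁴ − T₂⁴ = 4.300×10¹² − 1.129×10¹⁰ = 4.289×10¹² K⁴.
1/ε₁ + 1/ε₂ − 1 = 2.000 + 2.703 − 1 = 3.703.
q = 5.67×10⁻⁸ × 4.289×10¹² / 3.703.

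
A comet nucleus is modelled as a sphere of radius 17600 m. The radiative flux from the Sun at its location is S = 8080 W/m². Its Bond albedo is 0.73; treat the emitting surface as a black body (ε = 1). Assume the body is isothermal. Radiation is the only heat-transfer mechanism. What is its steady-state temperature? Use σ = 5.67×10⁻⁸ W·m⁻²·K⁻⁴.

At equilibrium, absorbed power = emitted power.
Absorbing cross-section = πr² = 9.731×10⁸ m²; emitting surface = 4πr² = 3.893×10⁹ m² (ratio 4).
(1−a)S·A_cross = εσ·A_surf·T⁴  ⇒  T⁴ = (1−a)S/(4σ).
T⁴ = 0.270·8080/(4·5.67×10⁻⁸) = 9.619×10⁹ K⁴.
T = (9.619×10⁹)^(1/4).

T ≈ 313 K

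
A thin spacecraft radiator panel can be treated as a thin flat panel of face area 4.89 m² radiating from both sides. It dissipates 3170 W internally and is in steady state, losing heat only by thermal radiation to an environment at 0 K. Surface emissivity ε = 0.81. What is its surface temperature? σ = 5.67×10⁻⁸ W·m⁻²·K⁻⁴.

Steady state: internal power = radiated power, P = εσA T⁴.
Radiating area A = 2·4.89 = 9.780 m².
T⁴ = P/(εσA) = 3170/(0.81·5.67×10⁻⁸·9.780) = 7.058×10⁹ K⁴.
T = (7.058×10⁹)^(1/4).

T ≈ 290 K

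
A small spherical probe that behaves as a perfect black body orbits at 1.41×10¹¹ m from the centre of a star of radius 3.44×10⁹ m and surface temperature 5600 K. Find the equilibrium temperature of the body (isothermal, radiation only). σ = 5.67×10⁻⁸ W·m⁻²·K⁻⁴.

T ≈ 619 K

The star's surface emits σT_*⁴; at distance d the flux is S = σT_*⁴(R_*/d)².
S = 5.67×10⁻⁸·(5600)⁴·(3.44×10⁹/1.41×10¹¹)² = 33190 W/m².
For an isothermal sphere T⁴ = (1−a)S/(4σ) = 1.463×10¹¹ K⁴.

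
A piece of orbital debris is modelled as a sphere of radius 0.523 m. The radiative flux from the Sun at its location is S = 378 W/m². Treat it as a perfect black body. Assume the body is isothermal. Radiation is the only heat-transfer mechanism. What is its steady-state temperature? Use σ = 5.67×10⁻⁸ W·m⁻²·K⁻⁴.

At equilibrium, absorbed power = emitted power.
Absorbing cross-section = πr² = 0.8593 m²; emitting surface = 4πr² = 3.437 m² (ratio 4).
S·A_cross = εσ·A_surf·T⁴  ⇒  T⁴ = S/(4σ).
T⁴ = 1.00·378/(4·5.67×10⁻⁸) = 1.667×10⁹ K⁴.
T = (1.667×10⁹)^(1/4).

T ≈ 202 K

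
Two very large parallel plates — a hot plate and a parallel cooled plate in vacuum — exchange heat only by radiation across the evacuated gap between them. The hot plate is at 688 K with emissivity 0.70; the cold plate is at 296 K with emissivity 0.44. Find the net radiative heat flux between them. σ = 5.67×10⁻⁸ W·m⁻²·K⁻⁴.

For two infinite grey parallel plates, q = σ(T₁⁴ − T₂⁴)/(1/ε₁ + 1/ε₂ − 1).
T₁⁴ − T₂⁴ = 2.241×10¹¹ − 7.677×10⁹ = 2.164×10¹¹ K⁴.
1/ε₁ + 1/ε₂ − 1 = 1.429 + 2.273 − 1 = 2.701.
q = 5.67×10⁻⁸ × 2.164×10¹¹ / 2.701.

q ≈ 4540 W/m²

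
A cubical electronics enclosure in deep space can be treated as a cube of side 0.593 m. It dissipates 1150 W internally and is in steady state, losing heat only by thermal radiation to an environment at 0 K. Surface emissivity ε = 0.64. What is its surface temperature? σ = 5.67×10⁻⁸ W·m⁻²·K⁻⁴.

T ≈ 350 K

Steady state: internal power = radiated power, P = εσA T⁴.
Radiating area A = 6L² = 2.110 m².
T⁴ = P/(εσA) = 1150/(0.64·5.67×10⁻⁸·2.110) = 1.502×10¹⁰ K⁴.
T = (1.502×10¹⁰)^(1/4).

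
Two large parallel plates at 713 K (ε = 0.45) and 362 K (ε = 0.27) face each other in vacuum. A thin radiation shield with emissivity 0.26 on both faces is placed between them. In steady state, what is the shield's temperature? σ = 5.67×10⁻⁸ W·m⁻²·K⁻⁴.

In steady state the net flux on the hot side equals that on the cold side.
σ(T₁⁴−T_s⁴)/D₁ = σ(T_s⁴−T₂⁴)/D₂, with D₁ = 1/ε₁+1/ε_s−1 = 5.068, D₂ = 1/ε_s+1/ε₂−1 = 6.550.
Solve for T_s⁴: T_s⁴ = (D₂·T₁⁴ + D₁·T₂⁴)/(D₁+D₂) = 1.532×10¹¹ K⁴.

T_s ≈ 626 K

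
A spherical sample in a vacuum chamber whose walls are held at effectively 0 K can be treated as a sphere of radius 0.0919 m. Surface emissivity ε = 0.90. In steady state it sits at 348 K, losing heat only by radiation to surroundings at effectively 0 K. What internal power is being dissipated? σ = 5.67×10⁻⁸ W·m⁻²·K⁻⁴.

P ≈ 79.4 W

Steady state: P = εσA T⁴.
A = 4πr² = 0.1061 m²; T⁴ = (348)⁴ = 1.467×10¹⁰ K⁴.
P = 0.90 × 5.67×10⁻⁸ × 0.1061 × 1.467×10¹⁰.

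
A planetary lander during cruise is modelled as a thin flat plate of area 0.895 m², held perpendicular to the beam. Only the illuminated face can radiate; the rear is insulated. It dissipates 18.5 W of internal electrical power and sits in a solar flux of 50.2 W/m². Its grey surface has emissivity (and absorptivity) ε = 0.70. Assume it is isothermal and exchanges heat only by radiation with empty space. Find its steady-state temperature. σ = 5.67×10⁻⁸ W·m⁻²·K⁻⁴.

T ≈ 194 K

At steady state, absorbed solar power + internal power = radiated power.
Absorbed: α·S·A_cross = 0.70·50.2·0.8950 = 31.45 W (cross-section A).
Total input = 31.45 + 18.5 = 49.95 W.
Radiated: εσ·A_surf·T⁴ with A_surf = A = 0.8950 m².
T⁴ = 49.95/(0.70·5.67×10⁻⁸·0.8950) = 1.406×10⁹ K⁴.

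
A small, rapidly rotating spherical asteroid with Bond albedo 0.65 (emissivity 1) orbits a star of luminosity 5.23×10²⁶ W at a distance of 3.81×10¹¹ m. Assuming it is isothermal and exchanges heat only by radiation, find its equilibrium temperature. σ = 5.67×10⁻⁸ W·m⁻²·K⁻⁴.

First find the stellar flux at distance d: S = L/(4πd²) = 5.23×10²⁶/(4π·(3.81×10¹¹)²) = 286.7 W/m².
For an isothermal sphere, absorbed (1−a)S·πr² = emitted σ·4πr²·T⁴, so T⁴ = (1−a)S/(4σ).
T⁴ = 0.350·286.7/(4·5.67×10⁻⁸) = 4.425×10⁸ K⁴.

T ≈ 145 K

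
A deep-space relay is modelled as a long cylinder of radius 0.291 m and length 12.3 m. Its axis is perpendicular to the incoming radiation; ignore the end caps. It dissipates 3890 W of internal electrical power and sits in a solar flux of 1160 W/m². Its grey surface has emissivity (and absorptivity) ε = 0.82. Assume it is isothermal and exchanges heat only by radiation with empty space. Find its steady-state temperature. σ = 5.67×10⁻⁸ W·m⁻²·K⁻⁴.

T ≈ 318 K

At steady state, absorbed solar power + internal power = radiated power.
Absorbed: α·S·A_cross = 0.82·1160·7.159 = 6809 W (cross-section 2rL).
Total input = 6809 + 3890 = 10700 W.
Radiated: εσ·A_surf·T⁴ with A_surf = 2πrL = 22.49 m².
T⁴ = 10700/(0.82·5.67×10⁻⁸·22.49) = 1.023×10¹⁰ K⁴.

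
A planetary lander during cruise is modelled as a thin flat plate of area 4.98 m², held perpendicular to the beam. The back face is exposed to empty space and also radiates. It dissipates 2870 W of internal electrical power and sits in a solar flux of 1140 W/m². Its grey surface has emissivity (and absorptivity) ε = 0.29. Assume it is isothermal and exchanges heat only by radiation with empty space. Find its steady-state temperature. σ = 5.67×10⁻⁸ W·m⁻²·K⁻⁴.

At steady state, absorbed solar power + internal power = radiated power.
Absorbed: α·S·A_cross = 0.29·1140·4.980 = 1646 W (cross-section A).
Total input = 1646 + 2870 = 4516 W.
Radiated: εσ·A_surf·T⁴ with A_surf = 2A = 9.960 m².
T⁴ = 4516/(0.29·5.67×10⁻⁸·9.960) = 2.758×10¹⁰ K⁴.

T ≈ 408 K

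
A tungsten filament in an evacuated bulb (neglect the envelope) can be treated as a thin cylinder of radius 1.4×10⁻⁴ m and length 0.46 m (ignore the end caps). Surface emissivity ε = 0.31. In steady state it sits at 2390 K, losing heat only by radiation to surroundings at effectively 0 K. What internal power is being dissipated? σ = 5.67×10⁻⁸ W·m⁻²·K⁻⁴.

P ≈ 232 W

Steady state: P = εσA T⁴.
A = 2πrL = 4.046×10⁻⁴ m²; T⁴ = (2390)⁴ = 3.263×10¹³ K⁴.
P = 0.31 × 5.67×10⁻⁸ × 4.046×10⁻⁴ × 3.263×10¹³.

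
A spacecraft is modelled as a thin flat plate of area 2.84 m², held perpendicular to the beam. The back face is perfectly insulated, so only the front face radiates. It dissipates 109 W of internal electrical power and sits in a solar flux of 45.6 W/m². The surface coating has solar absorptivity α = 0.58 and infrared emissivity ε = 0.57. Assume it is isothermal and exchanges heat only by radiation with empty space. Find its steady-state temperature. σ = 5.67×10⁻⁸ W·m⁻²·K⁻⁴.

T ≈ 212 K

At steady state, absorbed solar power + internal power = radiated power.
Absorbed: α·S·A_cross = 0.58·45.6·2.840 = 75.11 W (cross-section A).
Total input = 75.11 + 109 = 184.1 W.
Radiated: εσ·A_surf·T⁴ with A_surf = A = 2.840 m².
T⁴ = 184.1/(0.57·5.67×10⁻⁸·2.840) = 2.006×10⁹ K⁴.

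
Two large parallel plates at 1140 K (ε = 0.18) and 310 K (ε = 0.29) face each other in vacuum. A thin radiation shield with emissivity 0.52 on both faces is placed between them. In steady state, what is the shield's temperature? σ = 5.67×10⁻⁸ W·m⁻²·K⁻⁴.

T_s ≈ 910 K

In steady state the net flux on the hot side equals that on the cold side.
σ(T₁⁴−T_s⁴)/D₁ = σ(T_s⁴−T₂⁴)/D₂, with D₁ = 1/ε₁+1/ε_s−1 = 6.479, D₂ = 1/ε_s+1/ε₂−1 = 4.371.
Solve for T_s⁴: T_s⁴ = (D₂·T₁⁴ + D₁·T₂⁴)/(D₁+D₂) = 6.860×10¹¹ K⁴.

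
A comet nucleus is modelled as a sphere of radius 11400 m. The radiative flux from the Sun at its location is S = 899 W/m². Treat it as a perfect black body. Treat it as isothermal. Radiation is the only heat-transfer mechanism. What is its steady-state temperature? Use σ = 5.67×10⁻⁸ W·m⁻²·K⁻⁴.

At equilibrium, absorbed power = emitted power.
Absorbing cross-section = πr² = 4.083×10⁸ m²; emitting surface = 4πr² = 1.633×10⁹ m² (ratio 4).
S·A_cross = εσ·A_surf·T⁴  ⇒  T⁴ = S/(4σ).
T⁴ = 1.00·899/(4·5.67×10⁻⁸) = 3.964×10⁹ K⁴.
T = (3.964×10⁹)^(1/4).

T ≈ 251 K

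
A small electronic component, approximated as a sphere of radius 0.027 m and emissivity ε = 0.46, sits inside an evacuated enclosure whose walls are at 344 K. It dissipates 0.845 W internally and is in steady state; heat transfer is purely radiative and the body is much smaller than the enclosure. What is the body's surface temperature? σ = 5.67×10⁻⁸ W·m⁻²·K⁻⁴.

T ≈ 364 K

For a small grey body in a large enclosure, net radiated power = εσA(T⁴ − T_w⁴).
Steady state: P = εσA(T⁴ − T_w⁴) with A = 4πr² = 0.009161 m².
T⁴ = P/(εσA) + T_w⁴ = 0.845/(0.46·5.67×10⁻⁸·0.009161) + (344)⁴
    = 3.537×10⁹ + 1.400×10¹⁰ = 1.754×10¹⁰ K⁴.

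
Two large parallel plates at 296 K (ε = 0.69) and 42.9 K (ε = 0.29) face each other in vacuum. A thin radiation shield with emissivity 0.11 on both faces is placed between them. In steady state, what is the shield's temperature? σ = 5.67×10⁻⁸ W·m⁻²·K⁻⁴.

T_s ≈ 255 K

In steady state the net flux on the hot side equals that on the cold side.
σ(T₁⁴−T_s⁴)/D₁ = σ(T_s⁴−T₂⁴)/D₂, with D₁ = 1/ε₁+1/ε_s−1 = 9.540, D₂ = 1/ε_s+1/ε₂−1 = 11.54.
Solve for T_s⁴: T_s⁴ = (D₂·T₁⁴ + D₁·T₂⁴)/(D₁+D₂) = 4.204×10⁹ K⁴.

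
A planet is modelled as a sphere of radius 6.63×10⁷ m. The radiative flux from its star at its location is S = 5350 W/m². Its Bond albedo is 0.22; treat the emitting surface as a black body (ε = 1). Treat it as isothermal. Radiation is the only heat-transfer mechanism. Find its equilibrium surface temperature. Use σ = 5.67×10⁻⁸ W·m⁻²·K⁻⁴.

T ≈ 368 K

At equilibrium, absorbed power = emitted power.
Absorbing cross-section = πr² = 1.381×10¹⁶ m²; emitting surface = 4πr² = 5.524×10¹⁶ m² (ratio 4).
(1−a)S·A_cross = εσ·A_surf·T⁴  ⇒  T⁴ = (1−a)S/(4σ).
T⁴ = 0.780·5350/(4·5.67×10⁻⁸) = 1.840×10¹⁰ K⁴.
T = (1.840×10¹⁰)^(1/4).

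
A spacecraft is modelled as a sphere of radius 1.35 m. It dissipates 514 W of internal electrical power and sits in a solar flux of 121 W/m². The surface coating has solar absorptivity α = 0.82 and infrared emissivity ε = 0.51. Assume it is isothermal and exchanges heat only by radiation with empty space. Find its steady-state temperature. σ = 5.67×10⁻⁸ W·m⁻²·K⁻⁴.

T ≈ 201 K

At steady state, absorbed solar power + internal power = radiated power.
Absorbed: α·S·A_cross = 0.82·121·5.726 = 568.1 W (cross-section πr²).
Total input = 568.1 + 514 = 1082 W.
Radiated: εσ·A_surf·T⁴ with A_surf = 4πr² = 22.90 m².
T⁴ = 1082/(0.51·5.67×10⁻⁸·22.90) = 1.634×10⁹ K⁴.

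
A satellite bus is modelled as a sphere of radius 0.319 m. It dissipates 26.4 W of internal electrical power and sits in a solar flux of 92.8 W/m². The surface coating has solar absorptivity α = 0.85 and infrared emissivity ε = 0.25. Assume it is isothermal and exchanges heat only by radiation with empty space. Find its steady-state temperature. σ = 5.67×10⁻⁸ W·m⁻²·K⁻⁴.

T ≈ 231 K

At steady state, absorbed solar power + internal power = radiated power.
Absorbed: α·S·A_cross = 0.85·92.8·0.3197 = 25.22 W (cross-section πr²).
Total input = 25.22 + 26.4 = 51.62 W.
Radiated: εσ·A_surf·T⁴ with A_surf = 4πr² = 1.279 m².
T⁴ = 51.62/(0.25·5.67×10⁻⁸·1.279) = 2.848×10⁹ K⁴.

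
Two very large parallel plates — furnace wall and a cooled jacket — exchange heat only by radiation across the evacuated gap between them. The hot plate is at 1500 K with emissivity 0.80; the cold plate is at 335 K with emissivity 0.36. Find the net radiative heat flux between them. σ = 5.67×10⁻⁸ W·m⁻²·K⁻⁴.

For two infinite grey parallel plates, q = σ(T₁⁴ − T₂⁴)/(1/ε₁ + 1/ε₂ − 1).
T₁⁴ − T₂⁴ = 5.062×10¹² − 1.259×10¹⁰ = 5.050×10¹² K⁴.
1/ε₁ + 1/ε₂ − 1 = 1.250 + 2.778 − 1 = 3.028.
q = 5.67×10⁻⁸ × 5.050×10¹² / 3.028.

q ≈ 94600 W/m²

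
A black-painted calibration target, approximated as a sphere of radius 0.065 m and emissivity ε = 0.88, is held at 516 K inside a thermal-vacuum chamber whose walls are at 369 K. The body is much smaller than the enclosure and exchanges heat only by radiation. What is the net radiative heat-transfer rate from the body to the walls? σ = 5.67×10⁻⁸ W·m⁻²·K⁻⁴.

For a small grey body in a large enclosure: P_net = εσA(T_body⁴ − T_wall⁴).
A = 4πr² = 0.05309 m²; T_body⁴ − T_wall⁴ = 7.089×10¹⁰ − 1.854×10¹⁰ = 5.235×10¹⁰ K⁴.
|P_net| = 0.88·5.67×10⁻⁸·0.05309·5.235×10¹⁰.

P_net ≈ 139 W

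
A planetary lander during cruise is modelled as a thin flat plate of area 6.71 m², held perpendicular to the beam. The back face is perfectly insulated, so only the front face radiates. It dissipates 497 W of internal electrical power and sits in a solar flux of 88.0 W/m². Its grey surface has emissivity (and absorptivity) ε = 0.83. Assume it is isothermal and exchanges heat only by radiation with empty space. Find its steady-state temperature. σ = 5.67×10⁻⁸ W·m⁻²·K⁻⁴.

At steady state, absorbed solar power + internal power = radiated power.
Absorbed: α·S·A_cross = 0.83·88.0·6.710 = 490.1 W (cross-section A).
Total input = 490.1 + 497 = 987.1 W.
Radiated: εσ·A_surf·T⁴ with A_surf = A = 6.710 m².
T⁴ = 987.1/(0.83·5.67×10⁻⁸·6.710) = 3.126×10⁹ K⁴.

T ≈ 236 K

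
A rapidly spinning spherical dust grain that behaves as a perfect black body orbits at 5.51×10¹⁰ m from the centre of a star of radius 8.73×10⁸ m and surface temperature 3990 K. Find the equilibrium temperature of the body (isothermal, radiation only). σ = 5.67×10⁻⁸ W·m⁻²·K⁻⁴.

The star's surface emits σT_*⁴; at distance d the flux is S = σT_*⁴(R_*/d)².
S = 5.67×10⁻⁸·(3990)⁴·(8.73×10⁸/5.51×10¹⁰)² = 3607 W/m².
For an isothermal sphere T⁴ = (1−a)S/(4σ) = 1.591×10¹⁰ K⁴.

T ≈ 355 K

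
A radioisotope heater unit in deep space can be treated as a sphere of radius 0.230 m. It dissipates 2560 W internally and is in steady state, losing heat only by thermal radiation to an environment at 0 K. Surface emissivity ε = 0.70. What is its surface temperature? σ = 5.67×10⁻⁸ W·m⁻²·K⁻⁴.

Steady state: internal power = radiated power, P = εσA T⁴.
Radiating area A = 4πr² = 0.6648 m².
T⁴ = P/(εσA) = 2560/(0.70·5.67×10⁻⁸·0.6648) = 9.703×10¹⁰ K⁴.
T = (9.703×10¹⁰)^(1/4).

T ≈ 558 K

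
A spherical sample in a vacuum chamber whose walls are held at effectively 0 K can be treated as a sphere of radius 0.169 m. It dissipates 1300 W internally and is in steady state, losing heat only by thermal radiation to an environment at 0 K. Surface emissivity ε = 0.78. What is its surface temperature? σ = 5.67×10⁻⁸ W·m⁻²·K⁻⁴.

T ≈ 535 K

Steady state: internal power = radiated power, P = εσA T⁴.
Radiating area A = 4πr² = 0.3589 m².
T⁴ = P/(εσA) = 1300/(0.78·5.67×10⁻⁸·0.3589) = 8.190×10¹⁰ K⁴.
T = (8.190×10¹⁰)^(1/4).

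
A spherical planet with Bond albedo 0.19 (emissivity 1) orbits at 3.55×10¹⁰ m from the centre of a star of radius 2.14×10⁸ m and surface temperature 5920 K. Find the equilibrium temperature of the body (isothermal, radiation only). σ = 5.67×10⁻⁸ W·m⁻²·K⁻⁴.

The star's surface emits σT_*⁴; at distance d the flux is S = σT_*⁴(R_*/d)².
S = 5.67×10⁻⁸·(5920)⁴·(2.14×10⁸/3.55×10¹⁰)² = 2531 W/m².
For an isothermal sphere T⁴ = (1−a)S/(4σ) = 9.038×10⁹ K⁴.

T ≈ 308 K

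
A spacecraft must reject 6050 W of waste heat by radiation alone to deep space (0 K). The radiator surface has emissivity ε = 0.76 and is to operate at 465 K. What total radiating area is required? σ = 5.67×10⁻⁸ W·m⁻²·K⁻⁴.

A ≈ 3.00 m²

P = εσA T⁴ ⇒ A = P/(εσT⁴).
T⁴ = 4.675×10¹⁰ K⁴.
A = 6050/(0.76 × 5.67×10⁻⁸ × 4.675×10¹⁰).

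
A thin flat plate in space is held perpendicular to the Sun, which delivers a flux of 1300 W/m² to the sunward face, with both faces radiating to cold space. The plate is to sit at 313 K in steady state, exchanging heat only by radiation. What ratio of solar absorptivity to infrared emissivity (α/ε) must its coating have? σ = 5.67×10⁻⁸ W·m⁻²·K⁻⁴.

Balance: αS·A = εσ·2A·T⁴ ⇒ α/ε = 2σT⁴/S.
α/ε = 2·5.67×10⁻⁸·(313)⁴/1300 = 2·5.67×10⁻⁸·9.598×10⁹/1300.

α/ε ≈ 0.837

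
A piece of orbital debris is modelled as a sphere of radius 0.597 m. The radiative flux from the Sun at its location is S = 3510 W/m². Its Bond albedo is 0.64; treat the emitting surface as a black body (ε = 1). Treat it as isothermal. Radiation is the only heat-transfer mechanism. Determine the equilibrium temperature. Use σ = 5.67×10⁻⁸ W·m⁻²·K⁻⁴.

At equilibrium, absorbed power = emitted power.
Absorbing cross-section = πr² = 1.120 m²; emitting surface = 4πr² = 4.479 m² (ratio 4).
(1−a)S·A_cross = εσ·A_surf·T⁴  ⇒  T⁴ = (1−a)S/(4σ).
T⁴ = 0.360·3510/(4·5.67×10⁻⁸) = 5.571×10⁹ K⁴.
T = (5.571×10⁹)^(1/4).

T ≈ 273 K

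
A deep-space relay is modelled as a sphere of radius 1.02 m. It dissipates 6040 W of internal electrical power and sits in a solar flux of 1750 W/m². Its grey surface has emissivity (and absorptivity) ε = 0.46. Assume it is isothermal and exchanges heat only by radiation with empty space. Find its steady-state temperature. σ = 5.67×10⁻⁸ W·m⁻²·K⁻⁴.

At steady state, absorbed solar power + internal power = radiated power.
Absorbed: α·S·A_cross = 0.46·1750·3.269 = 2631 W (cross-section πr²).
Total input = 2631 + 6040 = 8671 W.
Radiated: εσ·A_surf·T⁴ with A_surf = 4πr² = 13.07 m².
T⁴ = 8671/(0.46·5.67×10⁻⁸·13.07) = 2.543×10¹⁰ K⁴.

T ≈ 399 K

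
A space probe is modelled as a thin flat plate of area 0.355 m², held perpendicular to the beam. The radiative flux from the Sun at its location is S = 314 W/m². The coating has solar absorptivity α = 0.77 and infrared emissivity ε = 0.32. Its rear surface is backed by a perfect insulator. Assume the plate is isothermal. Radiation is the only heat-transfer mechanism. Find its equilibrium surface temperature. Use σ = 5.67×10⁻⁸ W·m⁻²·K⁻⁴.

At equilibrium, absorbed power = emitted power.
Absorbing cross-section = A = 0.3550 m²; emitting surface = A = 0.3550 m² (ratio 1).
αS·A_cross = εσ·A_surf·T⁴  ⇒  T⁴ = αS/(ε·1σ).
T⁴ = 0.770·314/(0.32·1·5.67×10⁻⁸) = 1.333×10¹⁰ K⁴.
T = (1.333×10¹⁰)^(1/4).

T ≈ 340 K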